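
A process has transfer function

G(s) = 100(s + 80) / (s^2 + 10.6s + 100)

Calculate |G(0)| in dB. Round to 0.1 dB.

G(0) = 100·80 / 100 = 80
20 log₁₀(80) ≈ 38.06 dB

38.1 dB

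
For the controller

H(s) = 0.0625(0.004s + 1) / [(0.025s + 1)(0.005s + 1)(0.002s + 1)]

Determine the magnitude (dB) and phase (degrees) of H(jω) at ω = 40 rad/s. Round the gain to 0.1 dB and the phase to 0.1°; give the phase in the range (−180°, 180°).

At ω = 40 rad/s:
zero (1 + j40·0.004) = 1 + j0.16 → |·| ≈ 1.0127, ∠ ≈ 9.09°
pole (1 + j40·0.025) = 1 + j1 → |·| ≈ 1.4142, ∠ ≈ 45.00°
pole (1 + j40·0.005) = 1 + j0.2 → |·| ≈ 1.0198, ∠ ≈ 11.31°
pole (1 + j40·0.002) = 1 + j0.08 → |·| ≈ 1.0032, ∠ ≈ 4.57°
|H| = 0.0625 · 1.0127 / (1.4142 · 1.0198 · 1.0032) ≈ 0.043747
Gain = 20 log₁₀(0.043747) ≈ -27.18 dB
∠H = (9.09°) − (45.00° + 11.31° + 4.57°) = -51.79°

-27.2 dB, -51.8°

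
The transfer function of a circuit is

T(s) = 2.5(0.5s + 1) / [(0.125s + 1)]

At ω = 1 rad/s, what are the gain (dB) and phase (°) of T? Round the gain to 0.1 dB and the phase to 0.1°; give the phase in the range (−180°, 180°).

8.9 dB, 19.4°

At ω = 1 rad/s:
zero (1 + j1·0.5) = 1 + j0.5 → |·| ≈ 1.118, ∠ ≈ 26.57°
pole (1 + j1·0.125) = 1 + j0.125 → |·| ≈ 1.0078, ∠ ≈ 7.13°
|T| = 2.5 · 1.118 / (1.0078) ≈ 2.7734
Gain = 20 log₁₀(2.7734) ≈ 8.86 dB
∠T = (26.57°) − (7.13°) = 19.44°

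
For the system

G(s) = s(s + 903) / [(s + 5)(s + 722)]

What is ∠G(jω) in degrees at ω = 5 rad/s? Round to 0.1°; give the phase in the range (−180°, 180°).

At s = jω = j5:
zero (s+903): 903 + j5 → |·| = √(903²+5²) = √815434 ≈ 903.01, ∠ = arctan(5/903) ≈ 0.32°
zero at origin: s = j5 → |·| = 5, ∠ = 90.00°
pole (s+5): 5 + j5 → |·| = √(5²+5²) = √50 ≈ 7.0711, ∠ = arctan(5/5) ≈ 45.00°
pole (s+722): 722 + j5 → |·| = √(722²+5²) = √521309 ≈ 722.02, ∠ = arctan(5/722) ≈ 0.40°
∠G = 90.32° − 45.40° = 44.92°

44.9°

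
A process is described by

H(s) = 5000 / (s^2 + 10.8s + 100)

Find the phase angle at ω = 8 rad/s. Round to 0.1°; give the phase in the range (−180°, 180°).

At s = jω = j8:
quadratic: (j8)² + 10.8·j8 + 100 = 36 + j86.4 → |·| ≈ 93.6, ∠ ≈ 67.38°
∠H = 0.00° − 67.38° = -67.38°

-67.4°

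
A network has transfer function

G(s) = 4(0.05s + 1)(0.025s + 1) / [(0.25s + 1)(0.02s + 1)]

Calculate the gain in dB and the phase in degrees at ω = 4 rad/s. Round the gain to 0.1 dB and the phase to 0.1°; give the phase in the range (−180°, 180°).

At ω = 4 rad/s:
zero (1 + j4·0.05) = 1 + j0.2 → |·| ≈ 1.0198, ∠ ≈ 11.31°
zero (1 + j4·0.025) = 1 + j0.1 → |·| ≈ 1.005, ∠ ≈ 5.71°
pole (1 + j4·0.25) = 1 + j1 → |·| ≈ 1.4142, ∠ ≈ 45.00°
pole (1 + j4·0.02) = 1 + j0.08 → |·| ≈ 1.0032, ∠ ≈ 4.57°
|G| = 4 · 1.0198 · 1.005 / (1.4142 · 1.0032) ≈ 2.8896
Gain = 20 log₁₀(2.8896) ≈ 9.22 dB
∠G = (11.31° + 5.71°) − (45.00° + 4.57°) = -32.55°

9.2 dB, -32.6°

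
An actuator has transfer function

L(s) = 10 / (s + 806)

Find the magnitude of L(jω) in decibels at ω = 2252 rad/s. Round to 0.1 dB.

At s = jω = j2252:
pole (s+806): 806 + j2252 → |·| = √(806²+2252²) = √5721140 ≈ 2391.9, ∠ = arctan(2252/806) ≈ 70.31°
|L| = 10 / 2391.9 ≈ 0.0041808
Gain = 20 log₁₀(0.0041808) ≈ -47.57 dB

-47.6 dB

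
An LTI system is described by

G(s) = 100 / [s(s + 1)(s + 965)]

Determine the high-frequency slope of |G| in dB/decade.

-60 dB/decade

Each pole contributes −20 dB/decade at high frequency; each zero contributes +20 dB/decade.
Net: 0 zero(s) − 3 pole(s) → -60 dB/decade.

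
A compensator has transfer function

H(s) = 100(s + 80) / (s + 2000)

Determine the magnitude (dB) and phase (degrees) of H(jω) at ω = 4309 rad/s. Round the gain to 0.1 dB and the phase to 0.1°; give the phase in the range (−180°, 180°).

39.2 dB, 23.8°

At s = jω = j4309:
zero (s+80): 80 + j4309 → |·| = √(80²+4309²) = √18573881 ≈ 4309.7, ∠ = arctan(4309/80) ≈ 88.94°
pole (s+2000): 2000 + j4309 → |·| = √(2000²+4309²) = √22567481 ≈ 4750.5, ∠ = arctan(4309/2000) ≈ 65.10°
|H| = 100 · 4309.7 / 4750.5 ≈ 90.721
Gain = 20 log₁₀(90.721) ≈ 39.15 dB
∠H = 88.94° − 65.10° = 23.84°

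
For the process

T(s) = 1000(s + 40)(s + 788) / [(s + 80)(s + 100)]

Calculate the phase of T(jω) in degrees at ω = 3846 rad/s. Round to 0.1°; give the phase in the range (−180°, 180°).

At s = jω = j3846:
zero (s+40): 40 + j3846 → |·| = √(40²+3846²) = √14793316 ≈ 3846.2, ∠ = arctan(3846/40) ≈ 89.40°
zero (s+788): 788 + j3846 → |·| = √(788²+3846²) = √15412660 ≈ 3925.9, ∠ = arctan(3846/788) ≈ 78.42°
pole (s+80): 80 + j3846 → |·| = √(80²+3846²) = √14798116 ≈ 3846.8, ∠ = arctan(3846/80) ≈ 88.81°
pole (s+100): 100 + j3846 → |·| = √(100²+3846²) = √14801716 ≈ 3847.3, ∠ = arctan(3846/100) ≈ 88.51°
∠T = 167.82° − 177.32° = -9.50°

-9.5°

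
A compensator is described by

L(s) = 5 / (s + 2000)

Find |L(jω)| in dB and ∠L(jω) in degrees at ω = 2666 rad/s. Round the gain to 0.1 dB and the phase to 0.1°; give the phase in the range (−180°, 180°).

At s = jω = j2666:
pole (s+2000): 2000 + j2666 → |·| = √(2000²+2666²) = √11107556 ≈ 3332.8, ∠ = arctan(2666/2000) ≈ 53.12°
|L| = 5 / 3332.8 ≈ 0.0015002
Gain = 20 log₁₀(0.0015002) ≈ -56.48 dB
∠L = 0.00° − 53.12° = -53.12°

-56.5 dB, -53.1°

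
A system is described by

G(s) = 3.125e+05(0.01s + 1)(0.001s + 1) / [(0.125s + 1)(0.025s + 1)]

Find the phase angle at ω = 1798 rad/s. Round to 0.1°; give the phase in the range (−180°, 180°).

At ω = 1798 rad/s:
zero (1 + j1798·0.01) = 1 + j17.98 → |·| ≈ 18.008, ∠ ≈ 86.82°
zero (1 + j1798·0.001) = 1 + j1.798 → |·| ≈ 2.0574, ∠ ≈ 60.92°
pole (1 + j1798·0.125) = 1 + j224.75 → |·| ≈ 224.75, ∠ ≈ 89.75°
pole (1 + j1798·0.025) = 1 + j44.95 → |·| ≈ 44.961, ∠ ≈ 88.73°
∠G = (86.82° + 60.92°) − (89.75° + 88.73°) = -30.74°

-30.7°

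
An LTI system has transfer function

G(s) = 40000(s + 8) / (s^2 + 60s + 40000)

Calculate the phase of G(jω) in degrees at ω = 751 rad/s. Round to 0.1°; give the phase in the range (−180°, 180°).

At s = jω = j751:
zero (s+8): 8 + j751 → |·| = √(8²+751²) = √564065 ≈ 751.04, ∠ = arctan(751/8) ≈ 89.39°
quadratic: (j751)² + 60·j751 + 40000 = -524001 + j45060 → |·| ≈ 5.2593e+05, ∠ ≈ 175.09°
∠G = 89.39° − 175.09° = -85.70°

-85.7°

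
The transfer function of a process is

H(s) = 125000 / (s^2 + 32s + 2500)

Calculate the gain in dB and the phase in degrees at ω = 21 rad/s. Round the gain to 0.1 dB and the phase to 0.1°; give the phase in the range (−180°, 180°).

35.2 dB, -18.1°

At s = jω = j21:
quadratic: (j21)² + 32·j21 + 2500 = 2059 + j672 → |·| ≈ 2165.9, ∠ ≈ 18.08°
|H| = 125000 / 2165.9 ≈ 57.713
Gain = 20 log₁₀(57.713) ≈ 35.23 dB
∠H = 0.00° − 18.08° = -18.08°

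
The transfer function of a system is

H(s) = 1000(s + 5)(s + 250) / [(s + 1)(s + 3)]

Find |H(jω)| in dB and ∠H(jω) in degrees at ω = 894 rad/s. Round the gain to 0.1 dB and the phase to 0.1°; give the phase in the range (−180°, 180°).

At s = jω = j894:
zero (s+5): 5 + j894 → |·| = √(5²+894²) = √799261 ≈ 894.01, ∠ = arctan(894/5) ≈ 89.68°
zero (s+250): 250 + j894 → |·| = √(250²+894²) = √861736 ≈ 928.3, ∠ = arctan(894/250) ≈ 74.38°
pole (s+1): 1 + j894 → |·| = √(1²+894²) = √799237 ≈ 894, ∠ = arctan(894/1) ≈ 89.94°
pole (s+3): 3 + j894 → |·| = √(3²+894²) = √799245 ≈ 894.01, ∠ = arctan(894/3) ≈ 89.81°
|H| = 1000 · 8.2991e+05 / 7.9924e+05 ≈ 1038.4
Gain = 20 log₁₀(1038.4) ≈ 60.33 dB
∠H = 164.06° − 179.75° = -15.69°

60.3 dB, -15.7°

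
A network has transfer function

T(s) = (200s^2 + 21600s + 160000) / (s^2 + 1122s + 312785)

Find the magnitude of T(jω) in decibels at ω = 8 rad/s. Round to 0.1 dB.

-2.8 dB

Substitute s = j8:
Numerator: 200(j8)^2 + 21600(j8) + 160000 = 147200 + j172800
Denominator: (j8)^2 + 1122(j8) + 312785 = 312721 + j8976
|N| = √(147200² + 172800²) ≈ 2.27e+05, ∠N ≈ 49.57°
|D| = √(312721² + 8976²) ≈ 3.1285e+05, ∠D ≈ 1.64°
|T| = 2.27e+05 / 3.1285e+05 ≈ 0.72559
Gain = 20 log₁₀(0.72559) ≈ -2.79 dB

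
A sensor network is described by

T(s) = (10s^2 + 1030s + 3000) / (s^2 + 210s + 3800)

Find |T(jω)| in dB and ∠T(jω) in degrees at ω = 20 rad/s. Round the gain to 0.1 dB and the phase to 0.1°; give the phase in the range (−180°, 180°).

11.6 dB, 41.8°

Substitute s = j20:
Numerator: 10(j20)^2 + 1030(j20) + 3000 = -1000 + j20600
Denominator: (j20)^2 + 210(j20) + 3800 = 3400 + j4200
|N| = √(1000² + 20600²) ≈ 20624, ∠N ≈ 92.78°
|D| = √(3400² + 4200²) ≈ 5403.7, ∠D ≈ 51.01°
|T| = 20624 / 5403.7 ≈ 3.8166
Gain = 20 log₁₀(3.8166) ≈ 11.63 dB
∠T = 92.78° − 51.01° = 41.77°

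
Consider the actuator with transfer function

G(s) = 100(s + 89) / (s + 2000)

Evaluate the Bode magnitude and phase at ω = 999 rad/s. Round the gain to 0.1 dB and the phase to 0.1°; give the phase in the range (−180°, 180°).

33.0 dB, 58.4°

At s = jω = j999:
zero (s+89): 89 + j999 → |·| = √(89²+999²) = √1005922 ≈ 1003, ∠ = arctan(999/89) ≈ 84.91°
pole (s+2000): 2000 + j999 → |·| = √(2000²+999²) = √4998001 ≈ 2235.6, ∠ = arctan(999/2000) ≈ 26.54°
|G| = 100 · 1003 / 2235.6 ≈ 44.865
Gain = 20 log₁₀(44.865) ≈ 33.04 dB
∠G = 84.91° − 26.54° = 58.37°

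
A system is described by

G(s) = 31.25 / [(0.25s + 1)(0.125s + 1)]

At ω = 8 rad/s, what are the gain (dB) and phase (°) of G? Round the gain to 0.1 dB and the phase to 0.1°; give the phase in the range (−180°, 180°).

At ω = 8 rad/s:
pole (1 + j8·0.25) = 1 + j2 → |·| ≈ 2.2361, ∠ ≈ 63.43°
pole (1 + j8·0.125) = 1 + j1 → |·| ≈ 1.4142, ∠ ≈ 45.00°
|G| = 31.25 · 1 / (2.2361 · 1.4142) ≈ 9.8821
Gain = 20 log₁₀(9.8821) ≈ 19.90 dB
∠G = (0°) − (63.43° + 45.00°) = -108.43°

19.9 dB, -108.4°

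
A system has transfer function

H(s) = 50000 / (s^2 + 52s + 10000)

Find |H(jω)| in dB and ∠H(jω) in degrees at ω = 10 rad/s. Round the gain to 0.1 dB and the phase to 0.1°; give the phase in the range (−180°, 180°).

14.1 dB, -3.0°

At s = jω = j10:
quadratic: (j10)² + 52·j10 + 10000 = 9900 + j520 → |·| ≈ 9913.6, ∠ ≈ 3.01°
|H| = 50000 / 9913.6 ≈ 5.0436
Gain = 20 log₁₀(5.0436) ≈ 14.05 dB
∠H = 0.00° − 3.01° = -3.01°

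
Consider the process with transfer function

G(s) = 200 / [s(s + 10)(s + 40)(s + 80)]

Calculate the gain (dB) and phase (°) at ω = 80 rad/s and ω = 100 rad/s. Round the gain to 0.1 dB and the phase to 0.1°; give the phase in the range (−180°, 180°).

At s = jω = j80:
pole (s+10): 10 + j80 → |·| = √(10²+80²) = √6500 ≈ 80.623, ∠ = arctan(80/10) ≈ 82.87°
pole (s+40): 40 + j80 → |·| = √(40²+80²) = √8000 ≈ 89.443, ∠ = arctan(80/40) ≈ 63.43°
pole (s+80): 80 + j80 → |·| = √(80²+80²) = √12800 ≈ 113.14, ∠ = arctan(80/80) ≈ 45.00°
pole at origin: |s| = 80, ∠ = 90.00° (in denominator)
|G| = 200 / 6.527e+07 ≈ 3.0642e-06
Gain = 20 log₁₀(3.0642e-06) ≈ -110.27 dB
∠G = 0.00° − 281.30° = -281.30° ≡ 78.70° (principal value)

At s = jω = j100:
pole (s+10): 10 + j100 → |·| = √(10²+100²) = √10100 ≈ 100.5, ∠ = arctan(100/10) ≈ 84.29°
pole (s+40): 40 + j100 → |·| = √(40²+100²) = √11600 ≈ 107.7, ∠ = arctan(100/40) ≈ 68.20°
pole (s+80): 80 + j100 → |·| = √(80²+100²) = √16400 ≈ 128.06, ∠ = arctan(100/80) ≈ 51.34°
pole at origin: |s| = 100, ∠ = 90.00° (in denominator)
|G| = 200 / 1.3861e+08 ≈ 1.4429e-06
Gain = 20 log₁₀(1.4429e-06) ≈ -116.82 dB
∠G = 0.00° − 293.83° = -293.83° ≡ 66.17° (principal value)

ω = 80: -110.3 dB, 78.7°; ω = 100: -116.8 dB, 66.2°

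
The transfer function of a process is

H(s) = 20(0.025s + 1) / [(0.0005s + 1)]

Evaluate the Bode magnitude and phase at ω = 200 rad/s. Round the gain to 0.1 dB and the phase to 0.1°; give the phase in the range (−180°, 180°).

At ω = 200 rad/s:
zero (1 + j200·0.025) = 1 + j5 → |·| ≈ 5.099, ∠ ≈ 78.69°
pole (1 + j200·0.0005) = 1 + j0.1 → |·| ≈ 1.005, ∠ ≈ 5.71°
|H| = 20 · 5.099 / (1.005) ≈ 101.47
Gain = 20 log₁₀(101.47) ≈ 40.13 dB
∠H = (78.69°) − (5.71°) = 72.98°

40.1 dB, 73.0°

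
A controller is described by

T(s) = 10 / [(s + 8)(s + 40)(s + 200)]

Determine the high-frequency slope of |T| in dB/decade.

-60 dB/decade

Each pole contributes −20 dB/decade at high frequency; each zero contributes +20 dB/decade.
Net: 0 zero(s) − 3 pole(s) → -60 dB/decade.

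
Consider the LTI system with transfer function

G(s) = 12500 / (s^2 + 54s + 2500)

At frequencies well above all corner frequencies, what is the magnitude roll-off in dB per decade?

-40 dB/decade

Each pole contributes −20 dB/decade at high frequency; each zero contributes +20 dB/decade.
Net: 0 zero(s) − 2 pole(s) → -40 dB/decade.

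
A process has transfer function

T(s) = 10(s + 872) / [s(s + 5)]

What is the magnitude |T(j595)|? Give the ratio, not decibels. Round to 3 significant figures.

At s = jω = j595:
zero (s+872): 872 + j595 → |·| = √(872²+595²) = √1114409 ≈ 1055.7, ∠ = arctan(595/872) ≈ 34.31°
pole (s+5): 5 + j595 → |·| = √(5²+595²) = √354050 ≈ 595.02, ∠ = arctan(595/5) ≈ 89.52°
pole at origin: |s| = 595, ∠ = 90.00° (in denominator)
|T| = 10 · 1055.7 / 3.5404e+05 ≈ 0.029819

0.0298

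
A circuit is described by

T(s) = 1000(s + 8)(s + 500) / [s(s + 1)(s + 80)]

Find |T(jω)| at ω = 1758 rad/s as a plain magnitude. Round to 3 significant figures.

At s = jω = j1758:
zero (s+8): 8 + j1758 → |·| = √(8²+1758²) = √3090628 ≈ 1758, ∠ = arctan(1758/8) ≈ 89.74°
zero (s+500): 500 + j1758 → |·| = √(500²+1758²) = √3340564 ≈ 1827.7, ∠ = arctan(1758/500) ≈ 74.12°
pole (s+1): 1 + j1758 → |·| = √(1²+1758²) = √3090565 ≈ 1758, ∠ = arctan(1758/1) ≈ 89.97°
pole (s+80): 80 + j1758 → |·| = √(80²+1758²) = √3096964 ≈ 1759.8, ∠ = arctan(1758/80) ≈ 87.39°
pole at origin: |s| = 1758, ∠ = 90.00° (in denominator)
|T| = 1000 · 3.2131e+06 / 5.4388e+09 ≈ 0.59077

0.591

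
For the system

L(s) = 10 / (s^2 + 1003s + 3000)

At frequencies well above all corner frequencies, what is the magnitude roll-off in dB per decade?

-40 dB/decade

Each pole contributes −20 dB/decade at high frequency; each zero contributes +20 dB/decade.
Net: 0 zero(s) − 2 pole(s) → -40 dB/decade.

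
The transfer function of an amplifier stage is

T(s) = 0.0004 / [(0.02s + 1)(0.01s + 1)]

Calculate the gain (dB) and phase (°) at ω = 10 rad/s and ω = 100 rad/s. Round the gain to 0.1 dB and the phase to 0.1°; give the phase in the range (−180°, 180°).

ω = 10: -68.2 dB, -17.0°; ω = 100: -78.0 dB, -108.4°

At ω = 10 rad/s:
pole (1 + j10·0.02) = 1 + j0.2 → |·| ≈ 1.0198, ∠ ≈ 11.31°
pole (1 + j10·0.01) = 1 + j0.1 → |·| ≈ 1.005, ∠ ≈ 5.71°
|T| = 0.0004 · 1 / (1.0198 · 1.005) ≈ 0.00039028
Gain = 20 log₁₀(0.00039028) ≈ -68.17 dB
∠T = (0°) − (11.31° + 5.71°) = -17.02°

At ω = 100 rad/s:
pole (1 + j100·0.02) = 1 + j2 → |·| ≈ 2.2361, ∠ ≈ 63.43°
pole (1 + j100·0.01) = 1 + j1 → |·| ≈ 1.4142, ∠ ≈ 45.00°
|T| = 0.0004 · 1 / (2.2361 · 1.4142) ≈ 0.00012649
Gain = 20 log₁₀(0.00012649) ≈ -77.96 dB
∠T = (0°) − (63.43° + 45.00°) = -108.43°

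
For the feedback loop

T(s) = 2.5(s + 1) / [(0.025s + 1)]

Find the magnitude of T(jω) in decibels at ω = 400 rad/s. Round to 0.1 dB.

At ω = 400 rad/s:
zero (1 + j400·1) = 1 + j400 → |·| ≈ 400, ∠ ≈ 89.86°
pole (1 + j400·0.025) = 1 + j10 → |·| ≈ 10.05, ∠ ≈ 84.29°
|T| = 2.5 · 400 / (10.05) ≈ 99.502
Gain = 20 log₁₀(99.502) ≈ 39.96 dB

40.0 dB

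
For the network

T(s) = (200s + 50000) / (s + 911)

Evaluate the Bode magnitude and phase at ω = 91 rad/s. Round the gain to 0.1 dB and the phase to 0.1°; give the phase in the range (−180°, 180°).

Substitute s = j91:
Numerator: 200(j91) + 50000 = 50000 + j18200
Denominator: (j91) + 911 = 911 + j91
|N| = √(50000² + 18200²) ≈ 53209, ∠N ≈ 20.00°
|D| = √(911² + 91²) ≈ 915.53, ∠D ≈ 5.70°
|T| = 53209 / 915.53 ≈ 58.118
Gain = 20 log₁₀(58.118) ≈ 35.29 dB
∠T = 20.00° − 5.70° = 14.30°

35.3 dB, 14.3°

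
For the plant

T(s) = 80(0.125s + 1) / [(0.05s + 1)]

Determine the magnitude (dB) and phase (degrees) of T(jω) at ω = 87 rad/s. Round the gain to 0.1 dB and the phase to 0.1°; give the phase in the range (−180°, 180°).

At ω = 87 rad/s:
zero (1 + j87·0.125) = 1 + j10.875 → |·| ≈ 10.921, ∠ ≈ 84.75°
pole (1 + j87·0.05) = 1 + j4.35 → |·| ≈ 4.4635, ∠ ≈ 77.05°
|T| = 80 · 10.921 / (4.4635) ≈ 195.74
Gain = 20 log₁₀(195.74) ≈ 45.83 dB
∠T = (84.75°) − (77.05°) = 7.70°

45.8 dB, 7.7°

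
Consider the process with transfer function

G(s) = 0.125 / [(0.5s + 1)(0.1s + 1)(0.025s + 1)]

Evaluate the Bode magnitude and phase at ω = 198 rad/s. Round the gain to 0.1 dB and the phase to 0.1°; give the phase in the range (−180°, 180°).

At ω = 198 rad/s:
pole (1 + j198·0.5) = 1 + j99 → |·| ≈ 99.005, ∠ ≈ 89.42°
pole (1 + j198·0.1) = 1 + j19.8 → |·| ≈ 19.825, ∠ ≈ 87.11°
pole (1 + j198·0.025) = 1 + j4.95 → |·| ≈ 5.05, ∠ ≈ 78.58°
|G| = 0.125 · 1 / (99.005 · 19.825 · 5.05) ≈ 1.2611e-05
Gain = 20 log₁₀(1.2611e-05) ≈ -97.99 dB
∠G = (0°) − (89.42° + 87.11° + 78.58°) = -255.11° ≡ 104.89° (principal value)

-98.0 dB, 104.9°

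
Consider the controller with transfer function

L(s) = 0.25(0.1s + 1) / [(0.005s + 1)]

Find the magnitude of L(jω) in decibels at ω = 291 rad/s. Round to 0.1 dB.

12.3 dB

At ω = 291 rad/s:
zero (1 + j291·0.1) = 1 + j29.1 → |·| ≈ 29.117, ∠ ≈ 88.03°
pole (1 + j291·0.005) = 1 + j1.455 → |·| ≈ 1.7655, ∠ ≈ 55.50°
|L| = 0.25 · 29.117 / (1.7655) ≈ 4.1231
Gain = 20 log₁₀(4.1231) ≈ 12.30 dB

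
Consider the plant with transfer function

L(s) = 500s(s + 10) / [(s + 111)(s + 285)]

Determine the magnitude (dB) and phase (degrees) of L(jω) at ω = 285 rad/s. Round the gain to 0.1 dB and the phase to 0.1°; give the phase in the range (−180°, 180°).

50.4 dB, 64.3°

At s = jω = j285:
zero (s+10): 10 + j285 → |·| = √(10²+285²) = √81325 ≈ 285.18, ∠ = arctan(285/10) ≈ 87.99°
zero at origin: s = j285 → |·| = 285, ∠ = 90.00°
pole (s+111): 111 + j285 → |·| = √(111²+285²) = √93546 ≈ 305.85, ∠ = arctan(285/111) ≈ 68.72°
pole (s+285): 285 + j285 → |·| = √(285²+285²) = √162450 ≈ 403.05, ∠ = arctan(285/285) ≈ 45.00°
|L| = 500 · 81276 / 1.2327e+05 ≈ 329.67
Gain = 20 log₁₀(329.67) ≈ 50.36 dB
∠L = 177.99° − 113.72° = 64.27°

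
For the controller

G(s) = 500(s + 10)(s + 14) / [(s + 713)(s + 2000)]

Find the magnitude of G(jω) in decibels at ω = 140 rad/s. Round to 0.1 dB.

At s = jω = j140:
zero (s+10): 10 + j140 → |·| = √(10²+140²) = √19700 ≈ 140.36, ∠ = arctan(140/10) ≈ 85.91°
zero (s+14): 14 + j140 → |·| = √(14²+140²) = √19796 ≈ 140.7, ∠ = arctan(140/14) ≈ 84.29°
pole (s+713): 713 + j140 → |·| = √(713²+140²) = √527969 ≈ 726.61, ∠ = arctan(140/713) ≈ 11.11°
pole (s+2000): 2000 + j140 → |·| = √(2000²+140²) = √4019600 ≈ 2004.9, ∠ = arctan(140/2000) ≈ 4.00°
|G| = 500 · 19749 / 1.4568e+06 ≈ 6.7782
Gain = 20 log₁₀(6.7782) ≈ 16.62 dB

16.6 dB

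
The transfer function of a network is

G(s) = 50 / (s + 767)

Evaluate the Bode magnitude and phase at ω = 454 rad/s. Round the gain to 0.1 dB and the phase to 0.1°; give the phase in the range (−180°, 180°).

-25.0 dB, -30.6°

Substitute s = j454:
Numerator: 50 = 50 + j0
Denominator: (j454) + 767 = 767 + j454
|N| = √(50² + 0²) ≈ 50, ∠N ≈ 0.00°
|D| = √(767² + 454²) ≈ 891.29, ∠D ≈ 30.62°
|G| = 50 / 891.29 ≈ 0.056098
Gain = 20 log₁₀(0.056098) ≈ -25.02 dB
∠G = 0.00° − 30.62° = -30.62°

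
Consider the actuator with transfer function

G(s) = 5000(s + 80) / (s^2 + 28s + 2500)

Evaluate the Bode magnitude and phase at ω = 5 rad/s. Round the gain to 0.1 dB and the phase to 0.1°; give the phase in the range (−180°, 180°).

44.2 dB, 0.3°

At s = jω = j5:
zero (s+80): 80 + j5 → |·| = √(80²+5²) = √6425 ≈ 80.156, ∠ = arctan(5/80) ≈ 3.58°
quadratic: (j5)² + 28·j5 + 2500 = 2475 + j140 → |·| ≈ 2479, ∠ ≈ 3.24°
|G| = 5000 · 80.156 / 2479 ≈ 161.67
Gain = 20 log₁₀(161.67) ≈ 44.17 dB
∠G = 3.58° − 3.24° = 0.34°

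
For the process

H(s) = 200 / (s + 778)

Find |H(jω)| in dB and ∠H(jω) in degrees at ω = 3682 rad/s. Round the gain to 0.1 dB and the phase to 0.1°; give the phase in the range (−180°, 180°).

-25.5 dB, -78.1°

Substitute s = j3682:
Numerator: 200 = 200 + j0
Denominator: (j3682) + 778 = 778 + j3682
|N| = √(200² + 0²) ≈ 200, ∠N ≈ 0.00°
|D| = √(778² + 3682²) ≈ 3763.3, ∠D ≈ 78.07°
|H| = 200 / 3763.3 ≈ 0.053145
Gain = 20 log₁₀(0.053145) ≈ -25.49 dB
∠H = 0.00° − 78.07° = -78.07°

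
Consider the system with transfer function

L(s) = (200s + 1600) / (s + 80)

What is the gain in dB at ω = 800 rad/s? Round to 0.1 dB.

46.0 dB

Substitute s = j800:
Numerator: 200(j800) + 1600 = 1600 + j160000
Denominator: (j800) + 80 = 80 + j800
|N| = √(1600² + 160000²) ≈ 1.6001e+05, ∠N ≈ 89.43°
|D| = √(80² + 800²) ≈ 803.99, ∠D ≈ 84.29°
|L| = 1.6001e+05 / 803.99 ≈ 199.02
Gain = 20 log₁₀(199.02) ≈ 45.98 dB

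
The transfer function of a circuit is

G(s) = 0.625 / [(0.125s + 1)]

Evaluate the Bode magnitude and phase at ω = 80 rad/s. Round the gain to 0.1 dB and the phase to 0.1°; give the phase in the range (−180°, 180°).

At ω = 80 rad/s:
pole (1 + j80·0.125) = 1 + j10 → |·| ≈ 10.05, ∠ ≈ 84.29°
|G| = 0.625 · 1 / (10.05) ≈ 0.062189
Gain = 20 log₁₀(0.062189) ≈ -24.13 dB
∠G = (0°) − (84.29°) = -84.29°

-24.1 dB, -84.3°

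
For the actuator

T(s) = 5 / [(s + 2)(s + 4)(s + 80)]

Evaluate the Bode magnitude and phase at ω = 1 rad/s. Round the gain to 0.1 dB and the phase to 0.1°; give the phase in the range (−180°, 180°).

-43.4 dB, -41.3°

At s = jω = j1:
pole (s+2): 2 + j1 → |·| = √(2²+1²) = √5 ≈ 2.2361, ∠ = arctan(1/2) ≈ 26.57°
pole (s+4): 4 + j1 → |·| = √(4²+1²) = √17 ≈ 4.1231, ∠ = arctan(1/4) ≈ 14.04°
pole (s+80): 80 + j1 → |·| = √(80²+1²) = √6401 ≈ 80.006, ∠ = arctan(1/80) ≈ 0.72°
|T| = 5 / 737.63 ≈ 0.0067785
Gain = 20 log₁₀(0.0067785) ≈ -43.38 dB
∠T = 0.00° − 41.33° = -41.33°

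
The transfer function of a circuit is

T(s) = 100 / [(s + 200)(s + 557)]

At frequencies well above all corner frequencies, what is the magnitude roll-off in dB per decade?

Each pole contributes −20 dB/decade at high frequency; each zero contributes +20 dB/decade.
Net: 0 zero(s) − 2 pole(s) → -40 dB/decade.

-40 dB/decade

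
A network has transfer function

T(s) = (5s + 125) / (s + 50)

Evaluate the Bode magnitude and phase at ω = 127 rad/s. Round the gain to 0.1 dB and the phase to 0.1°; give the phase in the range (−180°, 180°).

13.5 dB, 10.4°

Substitute s = j127:
Numerator: 5(j127) + 125 = 125 + j635
Denominator: (j127) + 50 = 50 + j127
|N| = √(125² + 635²) ≈ 647.19, ∠N ≈ 78.86°
|D| = √(50² + 127²) ≈ 136.49, ∠D ≈ 68.51°
|T| = 647.19 / 136.49 ≈ 4.7417
Gain = 20 log₁₀(4.7417) ≈ 13.52 dB
∠T = 78.86° − 68.51° = 10.35°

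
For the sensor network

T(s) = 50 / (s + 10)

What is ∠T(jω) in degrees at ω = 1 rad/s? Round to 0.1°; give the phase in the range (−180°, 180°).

At s = jω = j1:
pole (s+10): 10 + j1 → |·| = √(10²+1²) = √101 ≈ 10.05, ∠ = arctan(1/10) ≈ 5.71°
∠T = 0.00° − 5.71° = -5.71°

-5.7°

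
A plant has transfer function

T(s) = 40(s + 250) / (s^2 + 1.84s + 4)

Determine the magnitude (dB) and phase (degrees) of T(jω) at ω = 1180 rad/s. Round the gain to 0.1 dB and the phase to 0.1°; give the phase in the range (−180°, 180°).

-29.2 dB, -101.9°

At s = jω = j1180:
zero (s+250): 250 + j1180 → |·| = √(250²+1180²) = √1454900 ≈ 1206.2, ∠ = arctan(1180/250) ≈ 78.04°
quadratic: (j1180)² + 1.84·j1180 + 4 = -1392396 + j2171.2 → |·| ≈ 1.3924e+06, ∠ ≈ 179.91°
|T| = 40 · 1206.2 / 1.3924e+06 ≈ 0.034651
Gain = 20 log₁₀(0.034651) ≈ -29.21 dB
∠T = 78.04° − 179.91° = -101.87°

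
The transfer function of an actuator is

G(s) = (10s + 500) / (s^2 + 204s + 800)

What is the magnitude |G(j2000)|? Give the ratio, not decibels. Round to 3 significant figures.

0.00498

Substitute s = j2000:
Numerator: 10(j2000) + 500 = 500 + j20000
Denominator: (j2000)^2 + 204(j2000) + 800 = -3999200 + j408000
|N| = √(500² + 20000²) ≈ 20006, ∠N ≈ 88.57°
|D| = √(3999200² + 408000²) ≈ 4.02e+06, ∠D ≈ 174.17°
|G| = 20006 / 4.02e+06 ≈ 0.0049766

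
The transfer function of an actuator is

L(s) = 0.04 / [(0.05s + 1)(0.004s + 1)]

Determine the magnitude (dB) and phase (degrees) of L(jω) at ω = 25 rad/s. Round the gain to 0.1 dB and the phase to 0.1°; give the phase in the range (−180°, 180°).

-32.1 dB, -57.1°

At ω = 25 rad/s:
pole (1 + j25·0.05) = 1 + j1.25 → |·| ≈ 1.6008, ∠ ≈ 51.34°
pole (1 + j25·0.004) = 1 + j0.1 → |·| ≈ 1.005, ∠ ≈ 5.71°
|L| = 0.04 · 1 / (1.6008 · 1.005) ≈ 0.024863
Gain = 20 log₁₀(0.024863) ≈ -32.09 dB
∠L = (0°) − (51.34° + 5.71°) = -57.05°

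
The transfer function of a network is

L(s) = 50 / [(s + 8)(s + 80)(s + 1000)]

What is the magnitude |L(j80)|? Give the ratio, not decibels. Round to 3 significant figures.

At s = jω = j80:
pole (s+8): 8 + j80 → |·| = √(8²+80²) = √6464 ≈ 80.399, ∠ = arctan(80/8) ≈ 84.29°
pole (s+80): 80 + j80 → |·| = √(80²+80²) = √12800 ≈ 113.14, ∠ = arctan(80/80) ≈ 45.00°
pole (s+1000): 1000 + j80 → |·| = √(1000²+80²) = √1006400 ≈ 1003.2, ∠ = arctan(80/1000) ≈ 4.57°
|L| = 50 / 9.1255e+06 ≈ 5.4792e-06

5.48e-06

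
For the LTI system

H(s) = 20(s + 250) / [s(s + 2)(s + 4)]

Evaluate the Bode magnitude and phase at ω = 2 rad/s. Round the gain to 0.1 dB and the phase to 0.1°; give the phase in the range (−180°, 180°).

At s = jω = j2:
zero (s+250): 250 + j2 → |·| = √(250²+2²) = √62504 ≈ 250.01, ∠ = arctan(2/250) ≈ 0.46°
pole (s+2): 2 + j2 → |·| = √(2²+2²) = √8 ≈ 2.8284, ∠ = arctan(2/2) ≈ 45.00°
pole (s+4): 4 + j2 → |·| = √(4²+2²) = √20 ≈ 4.4721, ∠ = arctan(2/4) ≈ 26.57°
pole at origin: |s| = 2, ∠ = 90.00° (in denominator)
|H| = 20 · 250.01 / 25.298 ≈ 197.65
Gain = 20 log₁₀(197.65) ≈ 45.92 dB
∠H = 0.46° − 161.57° = -161.11°

45.9 dB, -161.1°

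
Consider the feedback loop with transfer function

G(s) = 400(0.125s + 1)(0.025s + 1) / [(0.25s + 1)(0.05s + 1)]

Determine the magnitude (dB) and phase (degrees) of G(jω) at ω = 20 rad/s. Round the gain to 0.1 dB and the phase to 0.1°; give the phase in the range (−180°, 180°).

44.5 dB, -28.9°

At ω = 20 rad/s:
zero (1 + j20·0.125) = 1 + j2.5 → |·| ≈ 2.6926, ∠ ≈ 68.20°
zero (1 + j20·0.025) = 1 + j0.5 → |·| ≈ 1.118, ∠ ≈ 26.57°
pole (1 + j20·0.25) = 1 + j5 → |·| ≈ 5.099, ∠ ≈ 78.69°
pole (1 + j20·0.05) = 1 + j1 → |·| ≈ 1.4142, ∠ ≈ 45.00°
|G| = 400 · 2.6926 · 1.118 / (5.099 · 1.4142) ≈ 166.99
Gain = 20 log₁₀(166.99) ≈ 44.45 dB
∠G = (68.20° + 26.57°) − (78.69° + 45.00°) = -28.92°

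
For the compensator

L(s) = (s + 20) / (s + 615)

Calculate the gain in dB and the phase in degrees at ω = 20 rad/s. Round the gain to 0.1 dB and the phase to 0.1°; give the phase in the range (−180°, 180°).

-26.8 dB, 43.1°

At s = jω = j20:
zero (s+20): 20 + j20 → |·| = √(20²+20²) = √800 ≈ 28.284, ∠ = arctan(20/20) ≈ 45.00°
pole (s+615): 615 + j20 → |·| = √(615²+20²) = √378625 ≈ 615.33, ∠ = arctan(20/615) ≈ 1.86°
|L| = 1 · 28.284 / 615.33 ≈ 0.045966
Gain = 20 log₁₀(0.045966) ≈ -26.75 dB
∠L = 45.00° − 1.86° = 43.14°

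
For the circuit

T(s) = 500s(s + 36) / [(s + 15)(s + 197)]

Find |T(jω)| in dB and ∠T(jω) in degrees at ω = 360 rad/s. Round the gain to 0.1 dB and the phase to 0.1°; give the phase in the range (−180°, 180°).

At s = jω = j360:
zero (s+36): 36 + j360 → |·| = √(36²+360²) = √130896 ≈ 361.8, ∠ = arctan(360/36) ≈ 84.29°
zero at origin: s = j360 → |·| = 360, ∠ = 90.00°
pole (s+15): 15 + j360 → |·| = √(15²+360²) = √129825 ≈ 360.31, ∠ = arctan(360/15) ≈ 87.61°
pole (s+197): 197 + j360 → |·| = √(197²+360²) = √168409 ≈ 410.38, ∠ = arctan(360/197) ≈ 61.31°
|T| = 500 · 1.3025e+05 / 1.4786e+05 ≈ 440.45
Gain = 20 log₁₀(440.45) ≈ 52.88 dB
∠T = 174.29° − 148.92° = 25.37°

52.9 dB, 25.4°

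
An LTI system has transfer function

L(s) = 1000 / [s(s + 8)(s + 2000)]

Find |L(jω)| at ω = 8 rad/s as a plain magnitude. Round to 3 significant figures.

At s = jω = j8:
pole (s+8): 8 + j8 → |·| = √(8²+8²) = √128 ≈ 11.314, ∠ = arctan(8/8) ≈ 45.00°
pole (s+2000): 2000 + j8 → |·| = √(2000²+8²) = √4000064 ≈ 2000, ∠ = arctan(8/2000) ≈ 0.23°
pole at origin: |s| = 8, ∠ = 90.00° (in denominator)
|L| = 1000 / 1.8102e+05 ≈ 0.0055243

0.00552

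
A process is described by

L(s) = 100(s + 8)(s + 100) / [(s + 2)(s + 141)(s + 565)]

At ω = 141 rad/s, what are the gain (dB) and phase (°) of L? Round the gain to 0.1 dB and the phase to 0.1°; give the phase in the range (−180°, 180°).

-16.5 dB, -6.8°

At s = jω = j141:
zero (s+8): 8 + j141 → |·| = √(8²+141²) = √19945 ≈ 141.23, ∠ = arctan(141/8) ≈ 86.75°
zero (s+100): 100 + j141 → |·| = √(100²+141²) = √29881 ≈ 172.86, ∠ = arctan(141/100) ≈ 54.65°
pole (s+2): 2 + j141 → |·| = √(2²+141²) = √19885 ≈ 141.01, ∠ = arctan(141/2) ≈ 89.19°
pole (s+141): 141 + j141 → |·| = √(141²+141²) = √39762 ≈ 199.4, ∠ = arctan(141/141) ≈ 45.00°
pole (s+565): 565 + j141 → |·| = √(565²+141²) = √339106 ≈ 582.33, ∠ = arctan(141/565) ≈ 14.01°
|L| = 100 · 24413 / 1.6374e+07 ≈ 0.1491
Gain = 20 log₁₀(0.1491) ≈ -16.53 dB
∠L = 141.40° − 148.20° = -6.80°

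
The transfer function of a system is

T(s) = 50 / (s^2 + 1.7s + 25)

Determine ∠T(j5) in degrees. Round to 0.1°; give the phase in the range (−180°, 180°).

At s = jω = j5:
quadratic: (j5)² + 1.7·j5 + 25 = 0 + j8.5 → |·| ≈ 8.5, ∠ ≈ 90.00°
∠T = 0.00° − 90.00° = -90.00°

-90.0°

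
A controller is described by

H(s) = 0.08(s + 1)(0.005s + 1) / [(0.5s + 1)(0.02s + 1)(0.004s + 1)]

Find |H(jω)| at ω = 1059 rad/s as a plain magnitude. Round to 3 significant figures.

At ω = 1059 rad/s:
zero (1 + j1059·1) = 1 + j1059 → |·| ≈ 1059, ∠ ≈ 89.95°
zero (1 + j1059·0.005) = 1 + j5.295 → |·| ≈ 5.3886, ∠ ≈ 79.31°
pole (1 + j1059·0.5) = 1 + j529.5 → |·| ≈ 529.5, ∠ ≈ 89.89°
pole (1 + j1059·0.02) = 1 + j21.18 → |·| ≈ 21.204, ∠ ≈ 87.30°
pole (1 + j1059·0.004) = 1 + j4.236 → |·| ≈ 4.3524, ∠ ≈ 76.72°
|H| = 0.08 · 1059 · 5.3886 / (529.5 · 21.204 · 4.3524) ≈ 0.0093422

0.00934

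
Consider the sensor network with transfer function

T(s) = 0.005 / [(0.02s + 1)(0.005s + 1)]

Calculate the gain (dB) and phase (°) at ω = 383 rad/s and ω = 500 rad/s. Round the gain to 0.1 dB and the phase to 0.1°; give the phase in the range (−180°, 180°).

ω = 383: -70.5 dB, -145.0°; ω = 500: -74.7 dB, -152.5°

At ω = 383 rad/s:
pole (1 + j383·0.02) = 1 + j7.66 → |·| ≈ 7.725, ∠ ≈ 82.56°
pole (1 + j383·0.005) = 1 + j1.915 → |·| ≈ 2.1604, ∠ ≈ 62.43°
|T| = 0.005 · 1 / (7.725 · 2.1604) ≈ 0.0002996
Gain = 20 log₁₀(0.0002996) ≈ -70.47 dB
∠T = (0°) − (82.56° + 62.43°) = -144.99°

At ω = 500 rad/s:
pole (1 + j500·0.02) = 1 + j10 → |·| ≈ 10.05, ∠ ≈ 84.29°
pole (1 + j500·0.005) = 1 + j2.5 → |·| ≈ 2.6926, ∠ ≈ 68.20°
|T| = 0.005 · 1 / (10.05 · 2.6926) ≈ 0.00018477
Gain = 20 log₁₀(0.00018477) ≈ -74.67 dB
∠T = (0°) − (84.29° + 68.20°) = -152.49°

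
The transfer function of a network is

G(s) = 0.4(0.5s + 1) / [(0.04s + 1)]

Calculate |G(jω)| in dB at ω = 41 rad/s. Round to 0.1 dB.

At ω = 41 rad/s:
zero (1 + j41·0.5) = 1 + j20.5 → |·| ≈ 20.524, ∠ ≈ 87.21°
pole (1 + j41·0.04) = 1 + j1.64 → |·| ≈ 1.9208, ∠ ≈ 58.63°
|G| = 0.4 · 20.524 / (1.9208) ≈ 4.2741
Gain = 20 log₁₀(4.2741) ≈ 12.62 dB

12.6 dB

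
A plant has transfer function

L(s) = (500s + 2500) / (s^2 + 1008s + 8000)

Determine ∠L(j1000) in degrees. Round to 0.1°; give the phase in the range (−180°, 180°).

Substitute s = j1000:
Numerator: 500(j1000) + 2500 = 2500 + j500000
Denominator: (j1000)^2 + 1008(j1000) + 8000 = -992000 + j1008000
|N| = √(2500² + 500000²) ≈ 5.0001e+05, ∠N ≈ 89.71°
|D| = √(992000² + 1008000²) ≈ 1.4143e+06, ∠D ≈ 134.54°
∠L = 89.71° − 134.54° = -44.83°

-44.8°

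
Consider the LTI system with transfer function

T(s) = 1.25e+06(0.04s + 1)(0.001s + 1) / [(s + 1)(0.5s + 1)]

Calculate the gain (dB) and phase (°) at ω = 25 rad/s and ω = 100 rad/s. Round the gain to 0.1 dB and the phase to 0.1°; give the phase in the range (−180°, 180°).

At ω = 25 rad/s:
zero (1 + j25·0.04) = 1 + j1 → |·| ≈ 1.4142, ∠ ≈ 45.00°
zero (1 + j25·0.001) = 1 + j0.025 → |·| ≈ 1.0003, ∠ ≈ 1.43°
pole (1 + j25·1) = 1 + j25 → |·| ≈ 25.02, ∠ ≈ 87.71°
pole (1 + j25·0.5) = 1 + j12.5 → |·| ≈ 12.54, ∠ ≈ 85.43°
|T| = 1.25e+06 · 1.4142 · 1.0003 / (25.02 · 12.54) ≈ 5635.9
Gain = 20 log₁₀(5635.9) ≈ 75.02 dB
∠T = (45.00° + 1.43°) − (87.71° + 85.43°) = -126.71°

At ω = 100 rad/s:
zero (1 + j100·0.04) = 1 + j4 → |·| ≈ 4.1231, ∠ ≈ 75.96°
zero (1 + j100·0.001) = 1 + j0.1 → |·| ≈ 1.005, ∠ ≈ 5.71°
pole (1 + j100·1) = 1 + j100 → |·| ≈ 100, ∠ ≈ 89.43°
pole (1 + j100·0.5) = 1 + j50 → |·| ≈ 50.01, ∠ ≈ 88.85°
|T| = 1.25e+06 · 4.1231 · 1.005 / (100 · 50.01) ≈ 1035.7
Gain = 20 log₁₀(1035.7) ≈ 60.30 dB
∠T = (75.96° + 5.71°) − (89.43° + 88.85°) = -96.61°

ω = 25: 75.0 dB, -126.7°; ω = 100: 60.3 dB, -96.6°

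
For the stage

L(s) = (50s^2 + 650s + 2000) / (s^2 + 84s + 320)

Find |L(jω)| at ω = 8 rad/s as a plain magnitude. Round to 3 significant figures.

7.42

Substitute s = j8:
Numerator: 50(j8)^2 + 650(j8) + 2000 = -1200 + j5200
Denominator: (j8)^2 + 84(j8) + 320 = 256 + j672
|N| = √(1200² + 5200²) ≈ 5336.7, ∠N ≈ 102.99°
|D| = √(256² + 672²) ≈ 719.11, ∠D ≈ 69.15°
|L| = 5336.7 / 719.11 ≈ 7.4213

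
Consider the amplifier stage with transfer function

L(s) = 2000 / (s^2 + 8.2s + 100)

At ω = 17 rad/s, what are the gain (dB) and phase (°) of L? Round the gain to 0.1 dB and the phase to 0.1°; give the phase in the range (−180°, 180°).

18.6 dB, -143.6°

At s = jω = j17:
quadratic: (j17)² + 8.2·j17 + 100 = -189 + j139.4 → |·| ≈ 234.85, ∠ ≈ 143.59°
|L| = 2000 / 234.85 ≈ 8.5161
Gain = 20 log₁₀(8.5161) ≈ 18.60 dB
∠L = 0.00° − 143.59° = -143.59°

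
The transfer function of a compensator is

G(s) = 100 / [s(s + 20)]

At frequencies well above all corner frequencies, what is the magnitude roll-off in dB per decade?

-40 dB/decade

Each pole contributes −20 dB/decade at high frequency; each zero contributes +20 dB/decade.
Net: 0 zero(s) − 2 pole(s) → -40 dB/decade.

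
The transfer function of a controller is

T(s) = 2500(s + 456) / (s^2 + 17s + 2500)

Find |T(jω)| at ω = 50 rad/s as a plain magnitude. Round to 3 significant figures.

At s = jω = j50:
zero (s+456): 456 + j50 → |·| = √(456²+50²) = √210436 ≈ 458.73, ∠ = arctan(50/456) ≈ 6.26°
quadratic: (j50)² + 17·j50 + 2500 = 0 + j850 → |·| ≈ 850, ∠ ≈ 90.00°
|T| = 2500 · 458.73 / 850 ≈ 1349.2

1.35e+03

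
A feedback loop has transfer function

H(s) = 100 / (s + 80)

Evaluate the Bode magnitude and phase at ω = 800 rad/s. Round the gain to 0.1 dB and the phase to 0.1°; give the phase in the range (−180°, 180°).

-18.1 dB, -84.3°

At s = jω = j800:
pole (s+80): 80 + j800 → |·| = √(80²+800²) = √646400 ≈ 803.99, ∠ = arctan(800/80) ≈ 84.29°
|H| = 100 / 803.99 ≈ 0.12438
Gain = 20 log₁₀(0.12438) ≈ -18.10 dB
∠H = 0.00° − 84.29° = -84.29°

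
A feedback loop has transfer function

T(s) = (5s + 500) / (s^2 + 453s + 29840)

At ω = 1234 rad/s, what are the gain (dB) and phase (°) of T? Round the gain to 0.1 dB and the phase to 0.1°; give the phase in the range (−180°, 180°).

Substitute s = j1234:
Numerator: 5(j1234) + 500 = 500 + j6170
Denominator: (j1234)^2 + 453(j1234) + 29840 = -1492916 + j559002
|N| = √(500² + 6170²) ≈ 6190.2, ∠N ≈ 85.37°
|D| = √(1492916² + 559002²) ≈ 1.5941e+06, ∠D ≈ 159.47°
|T| = 6190.2 / 1.5941e+06 ≈ 0.0038832
Gain = 20 log₁₀(0.0038832) ≈ -48.22 dB
∠T = 85.37° − 159.47° = -74.10°

-48.2 dB, -74.1°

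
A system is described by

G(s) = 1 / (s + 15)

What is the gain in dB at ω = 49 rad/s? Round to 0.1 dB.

Substitute s = j49:
Numerator: 1 = 1 + j0
Denominator: (j49) + 15 = 15 + j49
|N| = √(1² + 0²) ≈ 1, ∠N ≈ 0.00°
|D| = √(15² + 49²) ≈ 51.245, ∠D ≈ 72.98°
|G| = 1 / 51.245 ≈ 0.019514
Gain = 20 log₁₀(0.019514) ≈ -34.19 dB

-34.2 dB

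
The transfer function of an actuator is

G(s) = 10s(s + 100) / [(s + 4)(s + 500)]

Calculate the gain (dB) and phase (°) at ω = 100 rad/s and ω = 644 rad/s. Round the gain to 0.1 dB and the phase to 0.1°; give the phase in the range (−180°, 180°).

ω = 100: 8.9 dB, 36.0°; ω = 644: 18.1 dB, 29.4°

At s = jω = j100:
zero (s+100): 100 + j100 → |·| = √(100²+100²) = √20000 ≈ 141.42, ∠ = arctan(100/100) ≈ 45.00°
zero at origin: s = j100 → |·| = 100, ∠ = 90.00°
pole (s+4): 4 + j100 → |·| = √(4²+100²) = √10016 ≈ 100.08, ∠ = arctan(100/4) ≈ 87.71°
pole (s+500): 500 + j100 → |·| = √(500²+100²) = √260000 ≈ 509.9, ∠ = arctan(100/500) ≈ 11.31°
|G| = 10 · 14142 / 51031 ≈ 2.7713
Gain = 20 log₁₀(2.7713) ≈ 8.85 dB
∠G = 135.00° − 99.02° = 35.98°

At s = jω = j644:
zero (s+100): 100 + j644 → |·| = √(100²+644²) = √424736 ≈ 651.72, ∠ = arctan(644/100) ≈ 81.17°
zero at origin: s = j644 → |·| = 644, ∠ = 90.00°
pole (s+4): 4 + j644 → |·| = √(4²+644²) = √414752 ≈ 644.01, ∠ = arctan(644/4) ≈ 89.64°
pole (s+500): 500 + j644 → |·| = √(500²+644²) = √664736 ≈ 815.31, ∠ = arctan(644/500) ≈ 52.17°
|G| = 10 · 4.1971e+05 / 5.2507e+05 ≈ 7.9934
Gain = 20 log₁₀(7.9934) ≈ 18.05 dB
∠G = 171.17° − 141.81° = 29.36°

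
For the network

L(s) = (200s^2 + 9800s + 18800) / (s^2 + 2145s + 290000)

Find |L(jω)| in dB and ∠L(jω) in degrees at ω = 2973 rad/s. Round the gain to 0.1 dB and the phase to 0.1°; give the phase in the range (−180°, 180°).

Substitute s = j2973:
Numerator: 200(j2973)^2 + 9800(j2973) + 18800 = -1767727000 + j29135400
Denominator: (j2973)^2 + 2145(j2973) + 290000 = -8548729 + j6377085
|N| = √(1767727000² + 29135400²) ≈ 1.768e+09, ∠N ≈ 179.06°
|D| = √(8548729² + 6377085²) ≈ 1.0665e+07, ∠D ≈ 143.28°
|L| = 1.768e+09 / 1.0665e+07 ≈ 165.78
Gain = 20 log₁₀(165.78) ≈ 44.39 dB
∠L = 179.06° − 143.28° = 35.78°

44.4 dB, 35.8°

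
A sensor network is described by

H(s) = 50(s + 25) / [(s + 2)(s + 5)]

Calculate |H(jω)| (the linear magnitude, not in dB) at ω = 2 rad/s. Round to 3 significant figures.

82.3

At s = jω = j2:
zero (s+25): 25 + j2 → |·| = √(25²+2²) = √629 ≈ 25.08, ∠ = arctan(2/25) ≈ 4.57°
pole (s+2): 2 + j2 → |·| = √(2²+2²) = √8 ≈ 2.8284, ∠ = arctan(2/2) ≈ 45.00°
pole (s+5): 5 + j2 → |·| = √(5²+2²) = √29 ≈ 5.3852, ∠ = arctan(2/5) ≈ 21.80°
|H| = 50 · 25.08 / 15.231 ≈ 82.332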